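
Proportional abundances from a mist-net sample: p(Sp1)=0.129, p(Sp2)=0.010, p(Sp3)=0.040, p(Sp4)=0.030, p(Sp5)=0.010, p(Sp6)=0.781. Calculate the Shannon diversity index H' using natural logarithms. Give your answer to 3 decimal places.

0.783

Each pᵢ ln pᵢ term (working shown to 5 dp, full precision carried): 0.129×(-2.04794)=-0.26418, 0.01×(-4.60517)=-0.04605, 0.04×(-3.21888)=-0.12876, 0.03×(-3.50656)=-0.10520, 0.01×(-4.60517)=-0.04605, 0.781×(-0.24718)=-0.19305.
Sum = -0.78329, so H' = 0.783.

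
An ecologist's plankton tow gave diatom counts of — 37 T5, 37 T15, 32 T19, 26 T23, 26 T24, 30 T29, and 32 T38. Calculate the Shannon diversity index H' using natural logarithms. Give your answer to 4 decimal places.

Total N = 37+37+32+26+26+30+32 = 220, so the proportions are 0.168182, 0.168182, 0.145455, 0.118182, 0.118182, 0.136364, 0.145455 (working shown to 6 dp, full precision carried).
Each pᵢ ln pᵢ term: 0.168182×(-1.782710)=-0.299819, 0.168182×(-1.782710)=-0.299819, 0.145455×(-1.927892)=-0.280421, 0.118182×(-2.135531)=-0.252381, 0.118182×(-2.135531)=-0.252381, 0.136364×(-1.992430)=-0.271695, 0.145455×(-1.927892)=-0.280421.
Sum = -1.936937, so H' = 1.9369.

1.9369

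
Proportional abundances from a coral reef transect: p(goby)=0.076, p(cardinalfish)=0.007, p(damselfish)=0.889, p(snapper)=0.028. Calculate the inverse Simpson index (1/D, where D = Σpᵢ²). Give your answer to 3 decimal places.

1.255

D = 0.076² + 0.007² + 0.889² + 0.028² = 0.005776 + 0.000049 + 0.790321 + 0.000784 = 0.796930 (working shown to 6 dp, full precision carried).
So 1/D = 1.25482, i.e. 1.255 to 3 decimal places.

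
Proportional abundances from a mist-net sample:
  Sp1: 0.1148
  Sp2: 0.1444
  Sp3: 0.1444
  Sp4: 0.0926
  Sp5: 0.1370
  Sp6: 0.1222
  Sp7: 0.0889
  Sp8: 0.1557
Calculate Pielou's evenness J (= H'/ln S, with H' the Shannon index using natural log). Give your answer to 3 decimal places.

H' = −Σ pᵢ ln pᵢ = −((-0.24849) + (-0.27944) + (-0.27944) + (-0.22034) + (-0.27233) + (-0.25688) + (-0.21516) + (-0.28957)) = 2.06164 (working shown to 5 dp, full precision carried).
With S = 8 species, ln S = 2.07944, so J = 2.06164/2.07944 = 0.99144, i.e. 0.991 to 3 decimal places.

0.991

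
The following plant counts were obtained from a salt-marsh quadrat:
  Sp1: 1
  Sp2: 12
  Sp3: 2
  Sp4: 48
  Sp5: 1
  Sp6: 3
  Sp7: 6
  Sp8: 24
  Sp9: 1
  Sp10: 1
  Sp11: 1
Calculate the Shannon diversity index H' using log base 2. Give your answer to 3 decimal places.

2.210

Total N = 1+12+2+48+1+3+6+24+1+1+1 = 100, so the proportions are 0.01, 0.12, 0.02, 0.48, 0.01, 0.03, 0.06, 0.24, 0.01, 0.01, 0.01 (working shown to 5 dp, full precision carried).
Each pᵢ log₂ pᵢ term: 0.01×(-6.64386)=-0.06644, 0.12×(-3.05889)=-0.36707, 0.02×(-5.64386)=-0.11288, 0.48×(-1.05889)=-0.50827, 0.01×(-6.64386)=-0.06644, 0.03×(-5.05889)=-0.15177, 0.06×(-4.05889)=-0.24353, 0.24×(-2.05889)=-0.49413, 0.01×(-6.64386)=-0.06644, 0.01×(-6.64386)=-0.06644, 0.01×(-6.64386)=-0.06644.
Sum = -2.20984, so H' = 2.210.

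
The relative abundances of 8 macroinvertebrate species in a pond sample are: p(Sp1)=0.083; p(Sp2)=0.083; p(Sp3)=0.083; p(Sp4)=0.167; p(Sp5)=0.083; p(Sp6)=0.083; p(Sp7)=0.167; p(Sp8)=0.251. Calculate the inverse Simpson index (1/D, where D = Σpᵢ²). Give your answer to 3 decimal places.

D = 0.083² + 0.083² + 0.083² + 0.167² + 0.083² + 0.083² + 0.167² + 0.251² = 0.0068890 + 0.0068890 + 0.0068890 + 0.0278890 + 0.0068890 + 0.0068890 + 0.0278890 + 0.0630010 = 0.1532240 (working shown to 7 dp, full precision carried).
So 1/D = 6.52639, i.e. 6.526 to 3 decimal places.

6.526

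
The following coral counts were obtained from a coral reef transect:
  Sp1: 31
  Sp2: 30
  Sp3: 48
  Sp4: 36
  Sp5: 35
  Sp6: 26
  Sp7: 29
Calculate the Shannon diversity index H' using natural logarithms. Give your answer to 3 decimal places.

1.927

Total N = 31+30+48+36+35+26+29 = 235, so the proportions are 0.13191, 0.12766, 0.20426, 0.15319, 0.14894, 0.11064, 0.1234 (working shown to 5 dp, full precision carried).
Each pᵢ ln pᵢ term: 0.13191×(-2.02560)=-0.26721, 0.12766×(-2.05839)=-0.26277, 0.20426×(-1.58838)=-0.32444, 0.15319×(-1.87607)=-0.28740, 0.14894×(-1.90424)=-0.28361, 0.11064×(-2.20149)=-0.24357, 0.1234×(-2.09229)=-0.25820.
Sum = -1.92719, so H' = 1.927.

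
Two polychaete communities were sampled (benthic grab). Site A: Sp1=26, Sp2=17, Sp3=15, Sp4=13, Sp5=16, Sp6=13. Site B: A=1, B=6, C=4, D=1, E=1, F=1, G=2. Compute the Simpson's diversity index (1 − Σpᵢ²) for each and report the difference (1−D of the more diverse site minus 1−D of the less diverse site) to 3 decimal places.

0.056

Site A: N=100, proportions 0.26, 0.17, 0.15, 0.13, 0.16, 0.13, giving 1−D = 0.821600 (working shown to 6 dp, full precision carried).
Site B: N=16, proportions 0.0625, 0.375, 0.25, 0.0625, 0.0625, 0.0625, 0.125, giving 1−D = 0.765625.
Difference = |0.821600 − 0.765625| = 0.055975, i.e. 0.056 to 3 decimal places.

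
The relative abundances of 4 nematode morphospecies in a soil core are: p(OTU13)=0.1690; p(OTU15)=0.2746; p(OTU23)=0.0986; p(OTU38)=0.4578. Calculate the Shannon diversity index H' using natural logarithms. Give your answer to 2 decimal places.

Each pᵢ ln pᵢ term (working shown to 4 dp, full precision carried): 0.169×(-1.7779)=-0.3005, 0.2746×(-1.2924)=-0.3549, 0.0986×(-2.3167)=-0.2284, 0.4578×(-0.7813)=-0.3577.
Sum = -1.2415, so H' = 1.24.

1.24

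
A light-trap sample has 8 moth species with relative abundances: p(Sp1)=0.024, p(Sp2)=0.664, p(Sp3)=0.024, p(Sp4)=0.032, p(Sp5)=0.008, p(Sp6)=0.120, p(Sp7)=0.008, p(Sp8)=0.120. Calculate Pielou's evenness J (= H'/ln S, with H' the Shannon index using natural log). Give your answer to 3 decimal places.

0.552

H' = −Σ pᵢ ln pᵢ = −((-0.08951) + (-0.27189) + (-0.08951) + (-0.11014) + (-0.03863) + (-0.25443) + (-0.03863) + (-0.25443)) = 1.14718 (working shown to 5 dp, full precision carried).
With S = 8 species, ln S = 2.07944, so J = 1.14718/2.07944 = 0.55168, i.e. 0.552 to 3 decimal places.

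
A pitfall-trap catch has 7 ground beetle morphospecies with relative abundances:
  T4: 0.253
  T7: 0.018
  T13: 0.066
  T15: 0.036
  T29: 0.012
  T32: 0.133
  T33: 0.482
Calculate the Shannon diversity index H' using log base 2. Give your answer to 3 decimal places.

2.009

Each pᵢ log₂ pᵢ term (working shown to 5 dp, full precision carried): 0.253×(-1.98279)=-0.50165, 0.018×(-5.79586)=-0.10433, 0.066×(-3.92139)=-0.25881, 0.036×(-4.79586)=-0.17265, 0.012×(-6.38082)=-0.07657, 0.133×(-2.91050)=-0.38710, 0.482×(-1.05289)=-0.50750.
Sum = -2.00860, so H' = 2.009.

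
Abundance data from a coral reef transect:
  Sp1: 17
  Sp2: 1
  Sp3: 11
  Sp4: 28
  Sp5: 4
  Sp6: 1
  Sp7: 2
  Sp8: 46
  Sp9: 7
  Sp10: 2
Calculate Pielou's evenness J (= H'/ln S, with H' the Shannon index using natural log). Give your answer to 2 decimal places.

0.74

Total N = 17+1+11+28+4+1+2+46+7+2 = 119, so the proportions are 0.1429, 0.0084, 0.0924, 0.2353, 0.0336, 0.0084, 0.0168, 0.3866, 0.0588, 0.0168 (working shown to 4 dp, full precision carried).
H' = −Σ pᵢ ln pᵢ = −((-0.2780) + (-0.0402) + (-0.2201) + (-0.3405) + (-0.1140) + (-0.0402) + (-0.0687) + (-0.3674) + (-0.1667) + (-0.0687)) = 1.7043.
With S = 10 species, ln S = 2.3026, so J = 1.7043/2.3026 = 0.7402, i.e. 0.74 to 2 decimal places.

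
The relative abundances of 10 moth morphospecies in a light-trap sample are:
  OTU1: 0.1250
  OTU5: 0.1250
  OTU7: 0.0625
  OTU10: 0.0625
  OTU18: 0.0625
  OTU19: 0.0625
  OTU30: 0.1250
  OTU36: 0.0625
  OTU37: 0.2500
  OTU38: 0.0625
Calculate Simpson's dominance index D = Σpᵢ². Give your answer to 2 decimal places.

D = 0.125² + 0.125² + 0.0625² + 0.0625² + 0.0625² + 0.0625² + 0.125² + 0.0625² + 0.25² + 0.0625² = 0.0156 + 0.0156 + 0.0039 + 0.0039 + 0.0039 + 0.0039 + 0.0156 + 0.0039 + 0.0625 + 0.0039 = 0.1328 (working shown to 4 dp, full precision carried).
To 2 decimal places, D = 0.13.

0.13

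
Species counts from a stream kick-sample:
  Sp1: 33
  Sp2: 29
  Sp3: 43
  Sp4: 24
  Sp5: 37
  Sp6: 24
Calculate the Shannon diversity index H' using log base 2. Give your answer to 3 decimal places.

2.551

Total N = 33+29+43+24+37+24 = 190, so the proportions are 0.17368, 0.15263, 0.22632, 0.12632, 0.19474, 0.12632 (working shown to 5 dp, full precision carried).
Each pᵢ log₂ pᵢ term: 0.17368×(-2.52546)=-0.43863, 0.15263×(-2.71187)=-0.41392, 0.22632×(-2.14359)=-0.48513, 0.12632×(-2.98489)=-0.37704, 0.19474×(-2.36040)=-0.45966, 0.12632×(-2.98489)=-0.37704.
Sum = -2.55141, so H' = 2.551.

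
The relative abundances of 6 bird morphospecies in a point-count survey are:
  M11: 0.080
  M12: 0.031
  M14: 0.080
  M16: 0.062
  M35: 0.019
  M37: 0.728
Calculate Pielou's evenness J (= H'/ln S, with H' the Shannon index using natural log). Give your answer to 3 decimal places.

0.553

H' = −Σ pᵢ ln pᵢ = −((-0.20206) + (-0.10769) + (-0.20206) + (-0.17240) + (-0.07530) + (-0.23111)) = 0.99061 (working shown to 5 dp, full precision carried).
With S = 6 species, ln S = 1.79176, so J = 0.99061/1.79176 = 0.55287, i.e. 0.553 to 3 decimal places.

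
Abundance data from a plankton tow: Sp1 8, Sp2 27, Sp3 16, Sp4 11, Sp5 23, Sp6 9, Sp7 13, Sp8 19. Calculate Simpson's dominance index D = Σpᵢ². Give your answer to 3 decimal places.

Total N = 8+27+16+11+23+9+13+19 = 126, so the proportions are 0.063492, 0.214286, 0.126984, 0.087302, 0.18254, 0.071429, 0.103175, 0.150794 (working shown to 6 dp, full precision carried).
D = 0.063492² + 0.214286² + 0.126984² + 0.087302² + 0.18254² + 0.071429² + 0.103175² + 0.150794² = 0.004031 + 0.045918 + 0.016125 + 0.007622 + 0.033321 + 0.005102 + 0.010645 + 0.022739 = 0.145503.
To 3 decimal places, D = 0.146.

0.146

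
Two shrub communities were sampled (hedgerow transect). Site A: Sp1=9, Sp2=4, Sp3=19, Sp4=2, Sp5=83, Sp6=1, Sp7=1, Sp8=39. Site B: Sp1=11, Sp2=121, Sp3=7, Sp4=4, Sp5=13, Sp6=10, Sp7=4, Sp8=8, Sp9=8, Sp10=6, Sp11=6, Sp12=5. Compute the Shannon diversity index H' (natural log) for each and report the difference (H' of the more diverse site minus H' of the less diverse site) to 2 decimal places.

0.30

Site A: N=158, proportions 0.057, 0.0253, 0.1203, 0.0127, 0.5253, 0.0063, 0.0063, 0.2468, giving H' = 1.3139 (working shown to 4 dp, full precision carried).
Site B: N=203, proportions 0.0542, 0.5961, 0.0345, 0.0197, 0.064, 0.0493, 0.0197, 0.0394, 0.0394, 0.0296, 0.0296, 0.0246, giving H' = 1.6158.
Difference = |1.3139 − 1.6158| = 0.3019, i.e. 0.30 to 2 decimal places.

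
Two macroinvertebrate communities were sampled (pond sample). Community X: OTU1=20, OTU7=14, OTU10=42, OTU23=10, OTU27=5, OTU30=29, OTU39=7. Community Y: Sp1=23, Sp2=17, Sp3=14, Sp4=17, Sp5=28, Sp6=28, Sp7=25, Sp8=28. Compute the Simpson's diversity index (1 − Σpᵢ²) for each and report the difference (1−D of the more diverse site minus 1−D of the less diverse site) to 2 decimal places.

0.08

Community X: N=127, proportions 0.1575, 0.1102, 0.3307, 0.0787, 0.0394, 0.2283, 0.0551, giving 1−D = 0.7907 (working shown to 4 dp, full precision carried).
Community Y: N=180, proportions 0.1278, 0.0944, 0.0778, 0.0944, 0.1556, 0.1556, 0.1389, 0.1556, giving 1−D = 0.8679.
Difference = |0.7907 − 0.8679| = 0.0772, i.e. 0.08 to 2 decimal places.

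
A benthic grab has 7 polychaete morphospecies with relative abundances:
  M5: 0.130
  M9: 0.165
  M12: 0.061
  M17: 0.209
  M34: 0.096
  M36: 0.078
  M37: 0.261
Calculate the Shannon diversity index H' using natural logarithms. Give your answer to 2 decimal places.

1.83

Each pᵢ ln pᵢ term (working shown to 4 dp, full precision carried): 0.13×(-2.0402)=-0.2652, 0.165×(-1.8018)=-0.2973, 0.061×(-2.7969)=-0.1706, 0.209×(-1.5654)=-0.3272, 0.096×(-2.3434)=-0.2250, 0.078×(-2.5510)=-0.1990, 0.261×(-1.3432)=-0.3506.
Sum = -1.8348, so H' = 1.83.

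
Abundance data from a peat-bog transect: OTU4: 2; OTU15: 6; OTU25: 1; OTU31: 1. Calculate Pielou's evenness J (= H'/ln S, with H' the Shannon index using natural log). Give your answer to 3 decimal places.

0.785

Total N = 2+6+1+1 = 10, so the proportions are 0.2, 0.6, 0.1, 0.1 (working shown to 5 dp, full precision carried).
H' = −Σ pᵢ ln pᵢ = −((-0.32189) + (-0.30650) + (-0.23026) + (-0.23026)) = 1.08890.
With S = 4 species, ln S = 1.38629, so J = 1.08890/1.38629 = 0.78548, i.e. 0.785 to 3 decimal places.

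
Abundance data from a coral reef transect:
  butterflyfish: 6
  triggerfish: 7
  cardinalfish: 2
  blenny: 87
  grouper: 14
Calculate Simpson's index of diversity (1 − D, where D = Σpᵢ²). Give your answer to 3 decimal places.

0.416

Total N = 6+7+2+87+14 = 116, so the proportions are 0.05172, 0.06034, 0.01724, 0.75, 0.12069 (working shown to 5 dp, full precision carried).
D = 0.05172² + 0.06034² + 0.01724² + 0.75² + 0.12069² = 0.00268 + 0.00364 + 0.00030 + 0.56250 + 0.01457 = 0.58368.
So 1 − D = 0.41632, i.e. 0.416 to 3 decimal places.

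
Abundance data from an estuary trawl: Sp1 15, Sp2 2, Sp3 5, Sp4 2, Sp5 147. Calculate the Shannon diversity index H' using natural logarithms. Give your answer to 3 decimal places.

0.551

Total N = 15+2+5+2+147 = 171, so the proportions are 0.08772, 0.0117, 0.02924, 0.0117, 0.85965 (working shown to 5 dp, full precision carried).
Each pᵢ ln pᵢ term: 0.08772×(-2.43361)=-0.21347, 0.0117×(-4.44852)=-0.05203, 0.02924×(-3.53223)=-0.10328, 0.0117×(-4.44852)=-0.05203, 0.85965×(-0.15123)=-0.13001.
Sum = -0.55082, so H' = 0.551.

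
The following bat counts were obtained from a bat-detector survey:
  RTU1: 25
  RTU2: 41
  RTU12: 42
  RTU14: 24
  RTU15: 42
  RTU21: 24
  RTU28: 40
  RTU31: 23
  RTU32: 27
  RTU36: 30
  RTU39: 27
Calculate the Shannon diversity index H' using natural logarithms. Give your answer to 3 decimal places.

Total N = 25+41+42+24+42+24+40+23+27+30+27 = 345, so the proportions are 0.07246, 0.11884, 0.12174, 0.06957, 0.12174, 0.06957, 0.11594, 0.06667, 0.07826, 0.08696, 0.07826 (working shown to 5 dp, full precision carried).
Each pᵢ ln pᵢ term: 0.07246×(-2.62467)=-0.19019, 0.11884×(-2.12997)=-0.25313, 0.12174×(-2.10587)=-0.25637, 0.06957×(-2.66549)=-0.18543, 0.12174×(-2.10587)=-0.25637, 0.06957×(-2.66549)=-0.18543, 0.11594×(-2.15466)=-0.24982, 0.06667×(-2.70805)=-0.18054, 0.07826×(-2.54771)=-0.19939, 0.08696×(-2.44235)=-0.21238, 0.07826×(-2.54771)=-0.19939.
Sum = -2.36841, so H' = 2.368.

2.368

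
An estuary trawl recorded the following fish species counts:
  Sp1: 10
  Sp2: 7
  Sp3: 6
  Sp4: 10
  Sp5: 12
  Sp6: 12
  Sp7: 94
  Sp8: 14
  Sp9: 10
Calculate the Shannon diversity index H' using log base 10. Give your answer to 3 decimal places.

0.712

Total N = 10+7+6+10+12+12+94+14+10 = 175, so the proportions are 0.05714, 0.04, 0.03429, 0.05714, 0.06857, 0.06857, 0.53714, 0.08, 0.05714 (working shown to 5 dp, full precision carried).
Each pᵢ log₁₀ pᵢ term: 0.05714×(-1.24304)=-0.07103, 0.04×(-1.39794)=-0.05592, 0.03429×(-1.46489)=-0.05022, 0.05714×(-1.24304)=-0.07103, 0.06857×(-1.16386)=-0.07981, 0.06857×(-1.16386)=-0.07981, 0.53714×(-0.26991)=-0.14498, 0.08×(-1.09691)=-0.08775, 0.05714×(-1.24304)=-0.07103.
Sum = -0.71158, so H' = 0.712.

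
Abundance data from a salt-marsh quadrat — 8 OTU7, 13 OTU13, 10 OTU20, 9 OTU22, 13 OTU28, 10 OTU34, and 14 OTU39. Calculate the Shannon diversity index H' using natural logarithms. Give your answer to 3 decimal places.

Total N = 8+13+10+9+13+10+14 = 77, so the proportions are 0.1039, 0.16883, 0.12987, 0.11688, 0.16883, 0.12987, 0.18182 (working shown to 5 dp, full precision carried).
Each pᵢ ln pᵢ term: 0.1039×(-2.26436)=-0.23526, 0.16883×(-1.77886)=-0.30033, 0.12987×(-2.04122)=-0.26509, 0.11688×(-2.14658)=-0.25090, 0.16883×(-1.77886)=-0.30033, 0.12987×(-2.04122)=-0.26509, 0.18182×(-1.70475)=-0.30995.
Sum = -1.92695, so H' = 1.927.

1.927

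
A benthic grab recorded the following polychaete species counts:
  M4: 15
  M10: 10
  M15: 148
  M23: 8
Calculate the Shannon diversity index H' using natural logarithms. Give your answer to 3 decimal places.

Total N = 15+10+148+8 = 181, so the proportions are 0.08287, 0.05525, 0.81768, 0.0442 (working shown to 5 dp, full precision carried).
Each pᵢ ln pᵢ term: 0.08287×(-2.49045)=-0.20639, 0.05525×(-2.89591)=-0.16000, 0.81768×(-0.20128)=-0.16459, 0.0442×(-3.11906)=-0.13786.
Sum = -0.66883, so H' = 0.669.

0.669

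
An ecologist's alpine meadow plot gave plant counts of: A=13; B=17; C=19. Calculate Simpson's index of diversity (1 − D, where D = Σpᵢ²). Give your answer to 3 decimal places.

Total N = 13+17+19 = 49, so the proportions are 0.26531, 0.34694, 0.38776 (working shown to 5 dp, full precision carried).
D = 0.26531² + 0.34694² + 0.38776² = 0.07039 + 0.12037 + 0.15035 = 0.34111.
So 1 − D = 0.65889, i.e. 0.659 to 3 decimal places.

0.659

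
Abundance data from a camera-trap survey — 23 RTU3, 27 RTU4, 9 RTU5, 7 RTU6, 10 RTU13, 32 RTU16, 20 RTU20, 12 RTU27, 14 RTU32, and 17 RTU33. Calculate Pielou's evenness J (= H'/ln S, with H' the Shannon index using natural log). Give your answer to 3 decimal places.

Total N = 23+27+9+7+10+32+20+12+14+17 = 171, so the proportions are 0.1345, 0.15789, 0.05263, 0.04094, 0.05848, 0.18713, 0.11696, 0.07018, 0.08187, 0.09942 (working shown to 5 dp, full precision carried).
H' = −Σ pᵢ ln pᵢ = −((-0.26984) + (-0.29145) + (-0.15497) + (-0.13082) + (-0.16603) + (-0.31362) + (-0.25099) + (-0.18644) + (-0.20489) + (-0.22950)) = 2.19854.
With S = 10 species, ln S = 2.30259, so J = 2.19854/2.30259 = 0.95481, i.e. 0.955 to 3 decimal places.

0.955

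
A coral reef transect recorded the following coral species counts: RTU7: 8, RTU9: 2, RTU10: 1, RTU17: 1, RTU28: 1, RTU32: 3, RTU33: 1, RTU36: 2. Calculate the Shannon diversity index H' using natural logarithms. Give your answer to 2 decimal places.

Total N = 8+2+1+1+1+3+1+2 = 19, so the proportions are 0.4211, 0.1053, 0.0526, 0.0526, 0.0526, 0.1579, 0.0526, 0.1053 (working shown to 4 dp, full precision carried).
Each pᵢ ln pᵢ term: 0.4211×(-0.8650)=-0.3642, 0.1053×(-2.2513)=-0.2370, 0.0526×(-2.9444)=-0.1550, 0.0526×(-2.9444)=-0.1550, 0.0526×(-2.9444)=-0.1550, 0.1579×(-1.8458)=-0.2914, 0.0526×(-2.9444)=-0.1550, 0.1053×(-2.2513)=-0.2370.
Sum = -1.7495, so H' = 1.75.

1.75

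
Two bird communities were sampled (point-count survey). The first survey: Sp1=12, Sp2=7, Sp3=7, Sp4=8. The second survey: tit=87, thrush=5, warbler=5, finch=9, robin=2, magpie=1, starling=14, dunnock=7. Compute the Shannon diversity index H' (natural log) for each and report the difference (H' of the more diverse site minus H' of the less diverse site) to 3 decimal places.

0.156

The first survey: N=34, proportions 0.352941, 0.205882, 0.205882, 0.235294, giving H' = 1.358797 (working shown to 6 dp, full precision carried).
The second survey: N=130, proportions 0.669231, 0.038462, 0.038462, 0.069231, 0.015385, 0.007692, 0.107692, 0.053846, giving H' = 1.203243.
Difference = |1.358797 − 1.203243| = 0.155554, i.e. 0.156 to 3 decimal places.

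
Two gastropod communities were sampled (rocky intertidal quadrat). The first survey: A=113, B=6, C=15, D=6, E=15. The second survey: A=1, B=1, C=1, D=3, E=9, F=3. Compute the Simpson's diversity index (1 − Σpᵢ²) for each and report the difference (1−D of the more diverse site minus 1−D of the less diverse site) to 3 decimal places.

The first survey: N=155, proportions 0.7290323, 0.0387097, 0.0967742, 0.0387097, 0.0967742, giving 1−D = 0.4467846 (working shown to 7 dp, full precision carried).
The second survey: N=18, proportions 0.0555556, 0.0555556, 0.0555556, 0.1666667, 0.5, 0.1666667, giving 1−D = 0.6851852.
Difference = |0.4467846 − 0.6851852| = 0.2384006, i.e. 0.238 to 3 decimal places.

0.238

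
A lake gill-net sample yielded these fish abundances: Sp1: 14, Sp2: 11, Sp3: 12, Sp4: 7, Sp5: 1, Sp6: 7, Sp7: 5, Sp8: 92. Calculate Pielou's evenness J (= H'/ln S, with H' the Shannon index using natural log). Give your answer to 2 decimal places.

0.65

Total N = 14+11+12+7+1+7+5+92 = 149, so the proportions are 0.094, 0.0738, 0.0805, 0.047, 0.0067, 0.047, 0.0336, 0.6174 (working shown to 4 dp, full precision carried).
H' = −Σ pᵢ ln pᵢ = −((-0.2222) + (-0.1924) + (-0.2029) + (-0.1437) + (-0.0336) + (-0.1437) + (-0.1139) + (-0.2977)) = 1.3500.
With S = 8 species, ln S = 2.0794, so J = 1.3500/2.0794 = 0.6492, i.e. 0.65 to 2 decimal places.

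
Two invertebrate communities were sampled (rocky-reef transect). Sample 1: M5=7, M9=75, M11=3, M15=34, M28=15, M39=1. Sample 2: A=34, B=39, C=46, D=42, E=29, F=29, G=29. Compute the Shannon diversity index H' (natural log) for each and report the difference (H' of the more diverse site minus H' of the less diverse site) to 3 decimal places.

0.737

Sample 1: N=135, proportions 0.05185, 0.55556, 0.02222, 0.25185, 0.11111, 0.00741, giving H' = 1.19234 (working shown to 5 dp, full precision carried).
Sample 2: N=248, proportions 0.1371, 0.15726, 0.18548, 0.16935, 0.11694, 0.11694, 0.11694, giving H' = 1.92944.
Difference = |1.19234 − 1.92944| = 0.73710, i.e. 0.737 to 3 decimal places.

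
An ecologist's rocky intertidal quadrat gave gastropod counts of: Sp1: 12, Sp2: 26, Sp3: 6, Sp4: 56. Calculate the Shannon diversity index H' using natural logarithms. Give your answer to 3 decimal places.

Total N = 12+26+6+56 = 100, so the proportions are 0.12, 0.26, 0.06, 0.56 (working shown to 5 dp, full precision carried).
Each pᵢ ln pᵢ term: 0.12×(-2.12026)=-0.25443, 0.26×(-1.34707)=-0.35024, 0.06×(-2.81341)=-0.16880, 0.56×(-0.57982)=-0.32470.
Sum = -1.09817, so H' = 1.098.

1.098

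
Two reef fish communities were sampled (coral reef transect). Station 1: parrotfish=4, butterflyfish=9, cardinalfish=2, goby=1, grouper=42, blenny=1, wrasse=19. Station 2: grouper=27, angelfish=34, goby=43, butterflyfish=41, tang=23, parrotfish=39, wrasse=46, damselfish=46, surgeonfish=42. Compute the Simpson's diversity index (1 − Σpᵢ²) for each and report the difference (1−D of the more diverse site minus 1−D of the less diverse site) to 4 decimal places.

Station 1: N=78, proportions 0.05128205, 0.11538462, 0.02564103, 0.01282051, 0.53846154, 0.01282051, 0.24358974, giving 1−D = 0.63379356 (working shown to 8 dp, full precision carried).
Station 2: N=341, proportions 0.07917889, 0.09970674, 0.12609971, 0.1202346, 0.06744868, 0.1143695, 0.13489736, 0.13489736, 0.12316716, giving 1−D = 0.88423732.
Difference = |0.63379356 − 0.88423732| = 0.25044376, i.e. 0.2504 to 4 decimal places.

0.2504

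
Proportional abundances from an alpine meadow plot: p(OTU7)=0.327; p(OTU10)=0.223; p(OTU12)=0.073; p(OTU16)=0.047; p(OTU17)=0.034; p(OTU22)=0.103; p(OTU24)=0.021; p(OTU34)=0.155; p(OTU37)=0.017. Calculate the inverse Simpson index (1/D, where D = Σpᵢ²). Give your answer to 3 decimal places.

D = 0.327² + 0.223² + 0.073² + 0.047² + 0.034² + 0.103² + 0.021² + 0.155² + 0.017² = 0.1069290 + 0.0497290 + 0.0053290 + 0.0022090 + 0.0011560 + 0.0106090 + 0.0004410 + 0.0240250 + 0.0002890 = 0.2007160 (working shown to 7 dp, full precision carried).
So 1/D = 4.98216, i.e. 4.982 to 3 decimal places.

4.982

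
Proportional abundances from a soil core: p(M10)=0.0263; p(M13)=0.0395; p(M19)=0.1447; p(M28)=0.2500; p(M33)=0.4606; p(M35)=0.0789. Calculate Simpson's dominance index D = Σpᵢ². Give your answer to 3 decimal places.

D = 0.0263² + 0.0395² + 0.1447² + 0.25² + 0.4606² + 0.0789² = 0.00069 + 0.00156 + 0.02094 + 0.06250 + 0.21215 + 0.00623 = 0.30407 (working shown to 5 dp, full precision carried).
To 3 decimal places, D = 0.304.

0.304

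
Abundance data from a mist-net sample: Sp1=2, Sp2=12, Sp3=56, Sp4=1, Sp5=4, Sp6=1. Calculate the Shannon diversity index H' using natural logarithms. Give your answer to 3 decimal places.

0.881

Total N = 2+12+56+1+4+1 = 76, so the proportions are 0.02632, 0.15789, 0.73684, 0.01316, 0.05263, 0.01316 (working shown to 5 dp, full precision carried).
Each pᵢ ln pᵢ term: 0.02632×(-3.63759)=-0.09573, 0.15789×(-1.84583)=-0.29145, 0.73684×(-0.30538)=-0.22502, 0.01316×(-4.33073)=-0.05698, 0.05263×(-2.94444)=-0.15497, 0.01316×(-4.33073)=-0.05698.
Sum = -0.88113, so H' = 0.881.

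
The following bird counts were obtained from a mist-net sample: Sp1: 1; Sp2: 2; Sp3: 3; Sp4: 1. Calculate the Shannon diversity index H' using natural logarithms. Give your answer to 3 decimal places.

Total N = 1+2+3+1 = 7, so the proportions are 0.14286, 0.28571, 0.42857, 0.14286 (working shown to 5 dp, full precision carried).
Each pᵢ ln pᵢ term: 0.14286×(-1.94591)=-0.27799, 0.28571×(-1.25276)=-0.35793, 0.42857×(-0.84730)=-0.36313, 0.14286×(-1.94591)=-0.27799.
Sum = -1.27703, so H' = 1.277.

1.277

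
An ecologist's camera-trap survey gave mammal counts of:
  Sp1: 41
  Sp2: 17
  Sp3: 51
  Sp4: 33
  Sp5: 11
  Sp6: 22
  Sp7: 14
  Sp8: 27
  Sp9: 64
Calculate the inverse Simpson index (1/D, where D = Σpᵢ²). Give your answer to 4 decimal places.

Total N = 41+17+51+33+11+22+14+27+64 = 280, so the proportions are 0.14642857, 0.06071429, 0.18214286, 0.11785714, 0.03928571, 0.07857143, 0.05, 0.09642857, 0.22857143 (working shown to 8 dp, full precision carried).
D = 0.14642857² + 0.06071429² + 0.18214286² + 0.11785714² + 0.03928571² + 0.07857143² + 0.05² + 0.09642857² + 0.22857143² = 0.02144133 + 0.00368622 + 0.03317602 + 0.01389031 + 0.00154337 + 0.00617347 + 0.00250000 + 0.00929847 + 0.05224490 = 0.14395408.
So 1/D = 6.946660, i.e. 6.9467 to 4 decimal places.

6.9467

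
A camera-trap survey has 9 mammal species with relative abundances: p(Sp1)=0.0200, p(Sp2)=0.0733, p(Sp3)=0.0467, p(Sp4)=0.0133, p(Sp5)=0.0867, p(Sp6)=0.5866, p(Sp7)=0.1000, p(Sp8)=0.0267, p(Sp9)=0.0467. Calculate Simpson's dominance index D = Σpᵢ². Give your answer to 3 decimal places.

D = 0.02² + 0.0733² + 0.0467² + 0.0133² + 0.0867² + 0.5866² + 0.1² + 0.0267² + 0.0467² = 0.00040 + 0.00537 + 0.00218 + 0.00018 + 0.00752 + 0.34410 + 0.01000 + 0.00071 + 0.00218 = 0.37264 (working shown to 5 dp, full precision carried).
To 3 decimal places, D = 0.373.

0.373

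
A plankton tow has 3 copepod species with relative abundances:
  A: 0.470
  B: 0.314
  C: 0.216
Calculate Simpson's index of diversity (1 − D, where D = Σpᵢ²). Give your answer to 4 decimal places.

0.6338

D = 0.47² + 0.314² + 0.216² = 0.220900 + 0.098596 + 0.046656 = 0.366152 (working shown to 6 dp, full precision carried).
So 1 − D = 0.633848, i.e. 0.6338 to 4 decimal places.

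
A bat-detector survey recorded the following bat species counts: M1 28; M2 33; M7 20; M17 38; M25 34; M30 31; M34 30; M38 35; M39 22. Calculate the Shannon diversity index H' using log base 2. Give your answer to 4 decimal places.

Total N = 28+33+20+38+34+31+30+35+22 = 271, so the proportions are 0.103321, 0.121771, 0.073801, 0.140221, 0.125461, 0.114391, 0.110701, 0.129151, 0.081181 (working shown to 6 dp, full precision carried).
Each pᵢ log₂ pᵢ term: 0.103321×(-3.274794)=-0.338355, 0.121771×(-3.037755)=-0.369911, 0.073801×(-3.760221)=-0.277507, 0.140221×(-2.834222)=-0.397419, 0.125461×(-2.994686)=-0.375717, 0.114391×(-3.127953)=-0.357810, 0.110701×(-3.175258)=-0.351505, 0.129151×(-2.952866)=-0.381366, 0.081181×(-3.622717)=-0.294095.
Sum = -3.143685, so H' = 3.1437.

3.1437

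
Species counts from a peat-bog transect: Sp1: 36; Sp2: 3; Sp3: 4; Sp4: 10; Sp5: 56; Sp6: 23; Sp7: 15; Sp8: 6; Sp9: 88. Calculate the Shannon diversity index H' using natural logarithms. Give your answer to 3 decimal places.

1.735

Total N = 36+3+4+10+56+23+15+6+88 = 241, so the proportions are 0.14938, 0.01245, 0.0166, 0.04149, 0.23237, 0.09544, 0.06224, 0.0249, 0.36515 (working shown to 5 dp, full precision carried).
Each pᵢ ln pᵢ term: 0.14938×(-1.90128)=-0.28401, 0.01245×(-4.38618)=-0.05460, 0.0166×(-4.09850)=-0.06802, 0.04149×(-3.18221)=-0.13204, 0.23237×(-1.45945)=-0.33912, 0.09544×(-2.34930)=-0.22421, 0.06224×(-2.77675)=-0.17283, 0.0249×(-3.69304)=-0.09194, 0.36515×(-1.00746)=-0.36787.
Sum = -1.73465, so H' = 1.735.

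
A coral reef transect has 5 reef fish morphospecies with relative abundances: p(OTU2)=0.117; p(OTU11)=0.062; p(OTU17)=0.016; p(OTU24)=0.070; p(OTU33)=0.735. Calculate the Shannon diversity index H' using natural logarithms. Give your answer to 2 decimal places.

Each pᵢ ln pᵢ term (working shown to 4 dp, full precision carried): 0.117×(-2.1456)=-0.2510, 0.062×(-2.7806)=-0.1724, 0.016×(-4.1352)=-0.0662, 0.07×(-2.6593)=-0.1861, 0.735×(-0.3079)=-0.2263.
Sum = -0.9020, so H' = 0.90.

0.90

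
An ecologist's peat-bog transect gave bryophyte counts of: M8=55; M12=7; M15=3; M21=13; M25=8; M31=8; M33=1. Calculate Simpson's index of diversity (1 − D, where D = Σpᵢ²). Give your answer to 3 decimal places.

Total N = 55+7+3+13+8+8+1 = 95, so the proportions are 0.57895, 0.07368, 0.03158, 0.13684, 0.08421, 0.08421, 0.01053 (working shown to 5 dp, full precision carried).
D = 0.57895² + 0.07368² + 0.03158² + 0.13684² + 0.08421² + 0.08421² + 0.01053² = 0.33518 + 0.00543 + 0.00100 + 0.01873 + 0.00709 + 0.00709 + 0.00011 = 0.37463.
So 1 − D = 0.62537, i.e. 0.625 to 3 decimal places.

0.625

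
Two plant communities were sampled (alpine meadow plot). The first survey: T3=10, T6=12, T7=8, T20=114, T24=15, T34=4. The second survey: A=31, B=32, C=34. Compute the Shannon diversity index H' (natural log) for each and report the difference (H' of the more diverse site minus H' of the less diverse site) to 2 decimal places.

The first survey: N=163, proportions 0.06135, 0.07362, 0.04908, 0.69939, 0.09202, 0.02454, giving H' = 1.07183 (working shown to 5 dp, full precision carried).
The second survey: N=97, proportions 0.31959, 0.3299, 0.35052, giving H' = 1.09787.
Difference = |1.07183 − 1.09787| = 0.02604, i.e. 0.03 to 2 decimal places.

0.03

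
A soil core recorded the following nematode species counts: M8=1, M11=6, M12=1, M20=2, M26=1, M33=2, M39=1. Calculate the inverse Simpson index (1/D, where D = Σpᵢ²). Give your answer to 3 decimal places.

Total N = 1+6+1+2+1+2+1 = 14, so the proportions are 0.0714286, 0.4285714, 0.0714286, 0.1428571, 0.0714286, 0.1428571, 0.0714286 (working shown to 7 dp, full precision carried).
D = 0.0714286² + 0.4285714² + 0.0714286² + 0.1428571² + 0.0714286² + 0.1428571² + 0.0714286² = 0.0051020 + 0.1836735 + 0.0051020 + 0.0204082 + 0.0051020 + 0.0204082 + 0.0051020 = 0.2448980.
So 1/D = 4.08333, i.e. 4.083 to 3 decimal places.

4.083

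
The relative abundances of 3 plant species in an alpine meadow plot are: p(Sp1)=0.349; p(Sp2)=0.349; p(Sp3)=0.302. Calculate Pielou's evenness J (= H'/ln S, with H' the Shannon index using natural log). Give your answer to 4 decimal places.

H' = −Σ pᵢ ln pᵢ = −((-0.367386) + (-0.367386) + (-0.361593)) = 1.096366 (working shown to 6 dp, full precision carried).
With S = 3 species, ln S = 1.098612, so J = 1.096366/1.098612 = 0.997955, i.e. 0.9980 to 4 decimal places.

0.9980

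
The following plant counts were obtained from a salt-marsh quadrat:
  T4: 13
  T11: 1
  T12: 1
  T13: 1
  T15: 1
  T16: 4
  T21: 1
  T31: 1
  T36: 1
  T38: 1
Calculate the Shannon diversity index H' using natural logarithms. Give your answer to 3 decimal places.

Total N = 13+1+1+1+1+4+1+1+1+1 = 25, so the proportions are 0.52, 0.04, 0.04, 0.04, 0.04, 0.16, 0.04, 0.04, 0.04, 0.04 (working shown to 5 dp, full precision carried).
Each pᵢ ln pᵢ term: 0.52×(-0.65393)=-0.34004, 0.04×(-3.21888)=-0.12876, 0.04×(-3.21888)=-0.12876, 0.04×(-3.21888)=-0.12876, 0.04×(-3.21888)=-0.12876, 0.16×(-1.83258)=-0.29321, 0.04×(-3.21888)=-0.12876, 0.04×(-3.21888)=-0.12876, 0.04×(-3.21888)=-0.12876, 0.04×(-3.21888)=-0.12876.
Sum = -1.66330, so H' = 1.663.

1.663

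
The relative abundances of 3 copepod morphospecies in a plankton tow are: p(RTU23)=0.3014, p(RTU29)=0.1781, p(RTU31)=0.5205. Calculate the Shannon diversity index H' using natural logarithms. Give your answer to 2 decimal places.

1.01

Each pᵢ ln pᵢ term (working shown to 4 dp, full precision carried): 0.3014×(-1.1993)=-0.3615, 0.1781×(-1.7254)=-0.3073, 0.5205×(-0.6530)=-0.3399.
Sum = -1.0086, so H' = 1.01.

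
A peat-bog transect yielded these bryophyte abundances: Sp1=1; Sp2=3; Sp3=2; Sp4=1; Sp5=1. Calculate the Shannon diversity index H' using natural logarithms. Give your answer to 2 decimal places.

Total N = 1+3+2+1+1 = 8, so the proportions are 0.125, 0.375, 0.25, 0.125, 0.125 (working shown to 4 dp, full precision carried).
Each pᵢ ln pᵢ term: 0.125×(-2.0794)=-0.2599, 0.375×(-0.9808)=-0.3678, 0.25×(-1.3863)=-0.3466, 0.125×(-2.0794)=-0.2599, 0.125×(-2.0794)=-0.2599.
Sum = -1.4942, so H' = 1.49.

1.49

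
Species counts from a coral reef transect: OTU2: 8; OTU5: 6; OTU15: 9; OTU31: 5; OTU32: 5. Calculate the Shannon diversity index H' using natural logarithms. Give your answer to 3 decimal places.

Total N = 8+6+9+5+5 = 33, so the proportions are 0.24242, 0.18182, 0.27273, 0.15152, 0.15152 (working shown to 5 dp, full precision carried).
Each pᵢ ln pᵢ term: 0.24242×(-1.41707)=-0.34353, 0.18182×(-1.70475)=-0.30995, 0.27273×(-1.29928)=-0.35435, 0.15152×(-1.88707)=-0.28592, 0.15152×(-1.88707)=-0.28592.
Sum = -1.57967, so H' = 1.580.

1.580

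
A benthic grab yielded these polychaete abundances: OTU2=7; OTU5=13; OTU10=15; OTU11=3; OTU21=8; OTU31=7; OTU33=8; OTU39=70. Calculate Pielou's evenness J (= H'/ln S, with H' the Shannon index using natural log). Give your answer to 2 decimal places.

0.75

Total N = 7+13+15+3+8+7+8+70 = 131, so the proportions are 0.0534, 0.0992, 0.1145, 0.0229, 0.0611, 0.0534, 0.0611, 0.5344 (working shown to 4 dp, full precision carried).
H' = −Σ pᵢ ln pᵢ = −((-0.1565) + (-0.2293) + (-0.2481) + (-0.0865) + (-0.1707) + (-0.1565) + (-0.1707) + (-0.3349)) = 1.5533.
With S = 8 species, ln S = 2.0794, so J = 1.5533/2.0794 = 0.7470, i.e. 0.75 to 2 decimal places.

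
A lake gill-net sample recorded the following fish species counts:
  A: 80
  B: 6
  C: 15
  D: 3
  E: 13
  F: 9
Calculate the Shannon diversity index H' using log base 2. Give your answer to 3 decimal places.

1.729

Total N = 80+6+15+3+13+9 = 126, so the proportions are 0.63492, 0.04762, 0.11905, 0.02381, 0.10317, 0.07143 (working shown to 5 dp, full precision carried).
Each pᵢ log₂ pᵢ term: 0.63492×(-0.65535)=-0.41610, 0.04762×(-4.39232)=-0.20916, 0.11905×(-3.07039)=-0.36552, 0.02381×(-5.39232)=-0.12839, 0.10317×(-3.27684)=-0.33809, 0.07143×(-3.80735)=-0.27195.
Sum = -1.72921, so H' = 1.729.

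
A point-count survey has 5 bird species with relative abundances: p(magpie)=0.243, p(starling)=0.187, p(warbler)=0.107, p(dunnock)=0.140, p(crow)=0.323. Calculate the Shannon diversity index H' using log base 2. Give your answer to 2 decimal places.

2.22

Each pᵢ log₂ pᵢ term (working shown to 4 dp, full precision carried): 0.243×(-2.0410)=-0.4960, 0.187×(-2.4189)=-0.4523, 0.107×(-3.2243)=-0.3450, 0.14×(-2.8365)=-0.3971, 0.323×(-1.6304)=-0.5266.
Sum = -2.2170, so H' = 2.22.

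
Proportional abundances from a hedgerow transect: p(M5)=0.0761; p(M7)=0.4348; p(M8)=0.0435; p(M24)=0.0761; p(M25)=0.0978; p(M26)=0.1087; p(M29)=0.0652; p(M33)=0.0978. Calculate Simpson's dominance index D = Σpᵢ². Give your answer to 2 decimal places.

D = 0.0761² + 0.4348² + 0.0435² + 0.0761² + 0.0978² + 0.1087² + 0.0652² + 0.0978² = 0.0058 + 0.1891 + 0.0019 + 0.0058 + 0.0096 + 0.0118 + 0.0043 + 0.0096 = 0.2377 (working shown to 4 dp, full precision carried).
To 2 decimal places, D = 0.24.

0.24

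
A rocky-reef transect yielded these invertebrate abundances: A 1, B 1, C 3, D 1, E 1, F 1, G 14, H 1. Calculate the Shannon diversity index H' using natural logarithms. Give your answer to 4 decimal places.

Total N = 1+1+3+1+1+1+14+1 = 23, so the proportions are 0.043478, 0.043478, 0.130435, 0.043478, 0.043478, 0.043478, 0.608696, 0.043478 (working shown to 6 dp, full precision carried).
Each pᵢ ln pᵢ term: 0.043478×(-3.135494)=-0.136326, 0.043478×(-3.135494)=-0.136326, 0.130435×(-2.036882)=-0.265680, 0.043478×(-3.135494)=-0.136326, 0.043478×(-3.135494)=-0.136326, 0.043478×(-3.135494)=-0.136326, 0.608696×(-0.496437)=-0.302179, 0.043478×(-3.135494)=-0.136326.
Sum = -1.385814, so H' = 1.3858.

1.3858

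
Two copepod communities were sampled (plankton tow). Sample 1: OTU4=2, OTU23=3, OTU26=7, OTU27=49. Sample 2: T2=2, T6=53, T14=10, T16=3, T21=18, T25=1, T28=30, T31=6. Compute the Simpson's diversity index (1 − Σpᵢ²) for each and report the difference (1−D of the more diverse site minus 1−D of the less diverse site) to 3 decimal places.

0.385

Sample 1: N=61, proportions 0.03279, 0.04918, 0.11475, 0.80328, giving 1−D = 0.33808 (working shown to 5 dp, full precision carried).
Sample 2: N=123, proportions 0.01626, 0.43089, 0.0813, 0.02439, 0.14634, 0.00813, 0.2439, 0.04878, giving 1−D = 0.72351.
Difference = |0.33808 − 0.72351| = 0.38543, i.e. 0.385 to 3 decimal places.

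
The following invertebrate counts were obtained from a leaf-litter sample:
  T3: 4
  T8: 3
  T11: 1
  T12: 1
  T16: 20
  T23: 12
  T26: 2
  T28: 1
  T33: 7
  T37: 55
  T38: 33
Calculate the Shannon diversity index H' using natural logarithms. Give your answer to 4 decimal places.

Total N = 4+3+1+1+20+12+2+1+7+55+33 = 139, so the proportions are 0.028777, 0.021583, 0.007194, 0.007194, 0.143885, 0.086331, 0.014388, 0.007194, 0.05036, 0.395683, 0.23741 (working shown to 6 dp, full precision carried).
Each pᵢ ln pᵢ term: 0.028777×(-3.548180)=-0.102106, 0.021583×(-3.835862)=-0.082788, 0.007194×(-4.934474)=-0.035500, 0.007194×(-4.934474)=-0.035500, 0.143885×(-1.938742)=-0.278956, 0.086331×(-2.449567)=-0.211473, 0.014388×(-4.241327)=-0.061026, 0.007194×(-4.934474)=-0.035500, 0.05036×(-2.988564)=-0.150503, 0.395683×(-0.927141)=-0.366854, 0.23741×(-1.437966)=-0.341388.
Sum = -1.701594, so H' = 1.7016.

1.7016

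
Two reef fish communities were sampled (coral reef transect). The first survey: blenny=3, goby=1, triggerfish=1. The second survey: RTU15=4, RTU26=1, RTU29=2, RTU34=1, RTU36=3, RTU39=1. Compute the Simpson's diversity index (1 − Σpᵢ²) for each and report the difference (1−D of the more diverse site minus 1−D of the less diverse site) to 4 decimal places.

The first survey: N=5, proportions 0.6, 0.2, 0.2, giving 1−D = 0.560000 (working shown to 6 dp, full precision carried).
The second survey: N=12, proportions 0.333333, 0.083333, 0.166667, 0.083333, 0.25, 0.083333, giving 1−D = 0.777778.
Difference = |0.560000 − 0.777778| = 0.217778, i.e. 0.2178 to 4 decimal places.

0.2178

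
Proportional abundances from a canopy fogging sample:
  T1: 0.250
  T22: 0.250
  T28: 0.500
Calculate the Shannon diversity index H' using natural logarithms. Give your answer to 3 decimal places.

Each pᵢ ln pᵢ term (working shown to 5 dp, full precision carried): 0.25×(-1.38629)=-0.34657, 0.25×(-1.38629)=-0.34657, 0.5×(-0.69315)=-0.34657.
Sum = -1.03972, so H' = 1.040.

1.040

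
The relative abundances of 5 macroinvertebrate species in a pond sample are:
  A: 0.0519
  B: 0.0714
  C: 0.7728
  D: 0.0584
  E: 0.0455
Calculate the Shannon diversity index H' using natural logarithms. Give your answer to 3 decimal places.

Each pᵢ ln pᵢ term (working shown to 5 dp, full precision carried): 0.0519×(-2.95844)=-0.15354, 0.0714×(-2.63946)=-0.18846, 0.7728×(-0.25773)=-0.19918, 0.0584×(-2.84044)=-0.16588, 0.0455×(-3.09004)=-0.14060.
Sum = -0.84766, so H' = 0.848.

0.848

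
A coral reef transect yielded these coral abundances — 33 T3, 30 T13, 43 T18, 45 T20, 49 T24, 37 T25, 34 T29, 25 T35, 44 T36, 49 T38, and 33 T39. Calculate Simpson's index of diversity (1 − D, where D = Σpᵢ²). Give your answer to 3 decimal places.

0.905

Total N = 33+30+43+45+49+37+34+25+44+49+33 = 422, so the proportions are 0.0782, 0.07109, 0.1019, 0.10664, 0.11611, 0.08768, 0.08057, 0.05924, 0.10427, 0.11611, 0.0782 (working shown to 5 dp, full precision carried).
D = 0.0782² + 0.07109² + 0.1019² + 0.10664² + 0.11611² + 0.08768² + 0.08057² + 0.05924² + 0.10427² + 0.11611² + 0.0782² = 0.00612 + 0.00505 + 0.01038 + 0.01137 + 0.01348 + 0.00769 + 0.00649 + 0.00351 + 0.01087 + 0.01348 + 0.00612 = 0.09456.
So 1 − D = 0.90544, i.e. 0.905 to 3 decimal places.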